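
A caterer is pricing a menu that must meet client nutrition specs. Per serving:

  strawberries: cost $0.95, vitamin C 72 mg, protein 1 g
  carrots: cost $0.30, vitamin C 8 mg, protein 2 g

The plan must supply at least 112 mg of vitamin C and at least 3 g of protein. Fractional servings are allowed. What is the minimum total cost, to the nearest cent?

strawberries only: max(112/72, 3/1) = 3 servings → $2.85.
carrots only: max(112/8, 3/2) = 14 servings → $4.20.
strawberries + carrots with both tight: 1.471 servings and 0.7647 servings → $1.63.
So the least-cost plan costs $1.63.

$1.63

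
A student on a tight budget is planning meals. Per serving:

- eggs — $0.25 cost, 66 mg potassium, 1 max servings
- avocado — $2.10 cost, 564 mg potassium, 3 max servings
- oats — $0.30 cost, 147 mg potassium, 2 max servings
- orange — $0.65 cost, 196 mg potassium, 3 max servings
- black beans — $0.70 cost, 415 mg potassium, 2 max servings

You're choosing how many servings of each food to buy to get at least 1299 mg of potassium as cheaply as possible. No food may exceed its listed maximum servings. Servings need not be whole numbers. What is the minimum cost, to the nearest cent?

Cost per mg of potassium: black beans $0.0017, oats $0.0020, orange $0.0033, avocado $0.0037, eggs $0.0038.
Take 2 servings of black beans: +830.0 mg potassium for $1.40 (total $1.40, still need 469.0 mg).
Take 2 servings of oats: +294.0 mg potassium for $0.60 (total $2.00, still need 175.0 mg).
Take 0.8929 servings of orange: +175.0 mg potassium for $0.58 (total $2.58, still need 0.0 mg).
Filling from the cheapest source first is optimal under one linear minimum: $2.58.

$2.58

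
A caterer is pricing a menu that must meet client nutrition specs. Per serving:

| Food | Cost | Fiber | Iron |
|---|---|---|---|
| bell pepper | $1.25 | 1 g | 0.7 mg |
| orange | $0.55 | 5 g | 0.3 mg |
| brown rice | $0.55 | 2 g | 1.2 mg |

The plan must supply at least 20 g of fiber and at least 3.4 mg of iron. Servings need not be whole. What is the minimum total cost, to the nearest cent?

$2.87

The cheapest plan sits at a corner of the feasible region — with two constraints it uses at most two foods.
bell pepper only: max(20/1, 3.4/0.7) = 20 servings → $25.00.
orange only: max(20/5, 3.4/0.3) = 11.33 servings → $6.23.
brown rice only: max(20/2, 3.4/1.2) = 10 servings → $5.50.
bell pepper + orange with both tight: 3.438 servings and 3.312 servings → $6.12.
bell pepper + brown rice: the both-tight solution has a negative serving — not a feasible corner.
orange + brown rice with both tight: 3.185 servings and 2.037 servings → $2.87.
Cheapest feasible corner: $2.87.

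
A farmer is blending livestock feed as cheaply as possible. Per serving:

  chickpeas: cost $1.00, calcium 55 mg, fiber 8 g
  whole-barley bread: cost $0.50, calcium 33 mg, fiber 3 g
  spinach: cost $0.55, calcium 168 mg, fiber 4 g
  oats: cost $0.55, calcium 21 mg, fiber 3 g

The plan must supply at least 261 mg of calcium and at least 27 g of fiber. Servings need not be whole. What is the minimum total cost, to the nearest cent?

$3.40

Compare the cost at each extreme point of the feasible region.
chickpeas only: max(261/55, 27/8) = 4.745 servings → $4.75.
whole-barley bread only: max(261/33, 27/3) = 9 servings → $4.50.
spinach only: max(261/168, 27/4) = 6.75 servings → $3.71.
oats only: max(261/21, 27/3) = 12.43 servings → $6.84.
chickpeas + whole-barley bread with both tight: 1.091 servings and 6.091 servings → $4.14.
chickpeas + spinach with both tight: 3.107 servings and 0.5365 servings → $3.40.
chickpeas + oats: the both-tight solution has a negative serving — not a feasible corner.
whole-barley bread + spinach: the both-tight solution has a negative serving — not a feasible corner.
whole-barley bread + oats with both tight: 6 servings and 3 servings → $4.65.
spinach + oats with both tight: 0.5143 servings and 8.314 servings → $4.86.
Cheapest feasible corner: $3.40.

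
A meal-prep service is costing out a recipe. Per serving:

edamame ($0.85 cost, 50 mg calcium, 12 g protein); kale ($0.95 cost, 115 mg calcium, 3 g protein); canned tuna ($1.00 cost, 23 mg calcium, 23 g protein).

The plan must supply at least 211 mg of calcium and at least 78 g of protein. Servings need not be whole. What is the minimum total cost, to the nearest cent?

$4.36

edamame only: max(211/50, 78/12) = 6.5 servings → $5.53.
kale only: max(211/115, 78/3) = 26 servings → $24.70.
canned tuna only: max(211/23, 78/23) = 9.174 servings → $9.17.
edamame + kale: intersection lies outside the first quadrant.
edamame + canned tuna with both tight: 3.5 servings and 1.565 servings → $4.54.
kale + canned tuna with both tight: 1.188 servings and 3.236 servings → $4.36.
Cheapest feasible corner: $4.36.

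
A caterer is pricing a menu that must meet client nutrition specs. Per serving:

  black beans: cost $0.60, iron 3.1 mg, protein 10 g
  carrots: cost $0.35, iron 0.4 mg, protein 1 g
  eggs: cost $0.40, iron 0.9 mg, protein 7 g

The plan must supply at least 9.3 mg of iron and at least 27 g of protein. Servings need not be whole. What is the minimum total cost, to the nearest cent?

$1.80

This is a tiny linear program; its minimum lies at a vertex of the feasible set. List the vertices and price them.
black beans only: max(9.3/3.1, 27/10) = 3 servings → $1.80.
carrots only: max(9.3/0.4, 27/1) = 27 servings → $9.45.
eggs only: max(9.3/0.9, 27/7) = 10.33 servings → $4.13.
black beans + carrots with both tight: 1.667 servings and 10.33 servings → $4.62.
black beans + eggs with both targets exact would need a negative amount; discard.
carrots + eggs with both tight: 21.47 servings and 0.7895 servings → $7.83.
Cheapest feasible corner: $1.80.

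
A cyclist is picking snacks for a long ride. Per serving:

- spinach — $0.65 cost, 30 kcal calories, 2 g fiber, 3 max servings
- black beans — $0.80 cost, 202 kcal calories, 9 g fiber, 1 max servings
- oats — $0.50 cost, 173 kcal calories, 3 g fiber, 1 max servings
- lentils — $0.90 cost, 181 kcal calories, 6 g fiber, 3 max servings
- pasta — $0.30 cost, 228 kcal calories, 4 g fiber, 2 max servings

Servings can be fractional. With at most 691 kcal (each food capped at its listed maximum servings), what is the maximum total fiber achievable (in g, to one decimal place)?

Fiber per kcal: spinach 0.06667, black beans 0.04455, lentils 0.03315, pasta 0.01754, oats 0.01734.
Take 3 servings of spinach: uses 90 kcal, +6.0 g fiber (running total 6.0 g).
Take 1 serving of black beans: uses 202 kcal, +9.0 g fiber (running total 15.0 g).
Take 2.204 servings of lentils: uses 399 kcal, +13.2 g fiber (running total 28.2 g).
Filling greedily by fiber-per-kcal is optimal for one linear limit, giving 28.2 g.

28.2 g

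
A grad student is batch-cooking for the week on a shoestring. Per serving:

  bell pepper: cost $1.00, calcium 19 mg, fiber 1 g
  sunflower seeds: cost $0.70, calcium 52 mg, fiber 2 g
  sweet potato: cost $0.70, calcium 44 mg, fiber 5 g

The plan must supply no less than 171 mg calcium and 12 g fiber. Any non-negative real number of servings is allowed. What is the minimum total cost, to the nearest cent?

At the optimum either one food covers both requirements or two foods hit both targets exactly; no other combination can be cheaper.
bell pepper only: max(171/19, 12/1) = 12 servings → $12.00.
sunflower seeds only: max(171/52, 12/2) = 6 servings → $4.20.
sweet potato only: max(171/44, 12/5) = 3.886 servings → $2.72.
bell pepper + sunflower seeds with both targets exact would need a negative amount; discard.
bell pepper + sweet potato with both tight: 6.412 servings and 1.118 servings → $7.19.
sunflower seeds + sweet potato with both tight: 1.901 servings and 1.64 servings → $2.48.
Cheapest feasible corner: $2.48.

$2.48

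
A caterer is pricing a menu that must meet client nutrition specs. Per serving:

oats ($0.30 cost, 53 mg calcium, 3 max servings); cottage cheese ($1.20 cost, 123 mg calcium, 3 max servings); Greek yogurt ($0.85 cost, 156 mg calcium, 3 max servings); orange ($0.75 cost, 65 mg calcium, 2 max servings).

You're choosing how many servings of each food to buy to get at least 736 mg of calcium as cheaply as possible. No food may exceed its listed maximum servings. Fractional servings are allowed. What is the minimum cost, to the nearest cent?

$4.51

Cost per mg of calcium: Greek yogurt $0.0054, oats $0.0057, cottage cheese $0.0098, orange $0.0115.
Take 3 servings of Greek yogurt: +468.0 mg calcium for $2.55 (total $2.55, still need 268.0 mg).
Take 3 servings of oats: +159.0 mg calcium for $0.90 (total $3.45, still need 109.0 mg).
Take 0.8862 servings of cottage cheese: +109.0 mg calcium for $1.06 (total $4.51, still need 0.0 mg).
Greedy by cheapest-per-mg is optimal for a single linear constraint, so the minimum cost is $4.51.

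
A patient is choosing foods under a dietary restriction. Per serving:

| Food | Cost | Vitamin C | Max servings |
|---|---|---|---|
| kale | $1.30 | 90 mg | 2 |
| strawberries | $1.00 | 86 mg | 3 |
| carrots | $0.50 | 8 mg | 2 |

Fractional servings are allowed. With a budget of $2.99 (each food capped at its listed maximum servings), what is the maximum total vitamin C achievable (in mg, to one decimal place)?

Vitamin C per dollar: strawberries 86, kale 69.23, carrots 16.
Take 2.99 servings of strawberries: spends $2.99, +257.1 mg vitamin C (running total 257.1 mg).
Filling greedily by vitamin C-per-dollar is optimal for one linear limit, giving 257.1 mg.

257.1 mg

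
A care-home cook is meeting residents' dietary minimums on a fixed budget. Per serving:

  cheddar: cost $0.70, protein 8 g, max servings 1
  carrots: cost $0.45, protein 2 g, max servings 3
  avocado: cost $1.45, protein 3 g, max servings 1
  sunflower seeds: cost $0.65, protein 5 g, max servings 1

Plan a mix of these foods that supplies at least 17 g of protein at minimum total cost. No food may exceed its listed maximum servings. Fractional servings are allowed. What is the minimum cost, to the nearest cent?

Cost per g of protein: cheddar $0.0875, sunflower seeds $0.1300, carrots $0.2250, avocado $0.4833.
Take 1 serving of cheddar: +8.0 g protein for $0.70 (total $0.70, still need 9.0 g).
Take 1 serving of sunflower seeds: +5.0 g protein for $0.65 (total $1.35, still need 4.0 g).
Take 2 servings of carrots: +4.0 g protein for $0.90 (total $2.25, still need 0.0 g).
Greedy by cheapest-per-g is optimal for a single linear constraint, so the minimum cost is $2.25.

$2.25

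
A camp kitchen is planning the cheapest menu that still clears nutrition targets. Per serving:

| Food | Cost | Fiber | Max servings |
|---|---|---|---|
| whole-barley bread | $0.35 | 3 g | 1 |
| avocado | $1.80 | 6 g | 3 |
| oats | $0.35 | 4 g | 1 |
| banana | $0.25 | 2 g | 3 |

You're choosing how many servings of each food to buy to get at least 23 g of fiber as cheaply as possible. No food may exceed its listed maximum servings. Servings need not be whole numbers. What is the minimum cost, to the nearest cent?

Cost per g of fiber: oats $0.0875, whole-barley bread $0.1167, banana $0.1250, avocado $0.3000.
Take 1 serving of oats: +4.0 g fiber for $0.35 (total $0.35, still need 19.0 g).
Take 1 serving of whole-barley bread: +3.0 g fiber for $0.35 (total $0.70, still need 16.0 g).
Take 3 servings of banana: +6.0 g fiber for $0.75 (total $1.45, still need 10.0 g).
Take 1.667 servings of avocado: +10.0 g fiber for $3.00 (total $4.45, still need 0.0 g).
Greedy by cheapest-per-g is optimal for a single linear constraint, so the minimum cost is $4.45.

$4.45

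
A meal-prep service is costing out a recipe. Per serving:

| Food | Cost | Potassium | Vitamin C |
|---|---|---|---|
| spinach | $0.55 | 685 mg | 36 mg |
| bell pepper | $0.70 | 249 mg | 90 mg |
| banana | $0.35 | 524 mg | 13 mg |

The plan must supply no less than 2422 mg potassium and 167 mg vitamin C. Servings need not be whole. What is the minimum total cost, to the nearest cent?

An LP optimum is at a vertex; with two nutrient constraints at most two foods are used. Check each candidate.
spinach only: max(2422/685, 167/36) = 4.639 servings → $2.55.
bell pepper only: max(2422/249, 167/90) = 9.727 servings → $6.81.
banana only: max(2422/524, 167/13) = 12.85 servings → $4.50.
spinach + bell pepper with both tight: 3.348 servings and 0.5163 servings → $2.20.
spinach + banana: the both-tight solution has a negative serving — not a feasible corner.
bell pepper + banana with both tight: 1.275 servings and 4.016 servings → $2.30.
Cheapest feasible corner: $2.20.

$2.20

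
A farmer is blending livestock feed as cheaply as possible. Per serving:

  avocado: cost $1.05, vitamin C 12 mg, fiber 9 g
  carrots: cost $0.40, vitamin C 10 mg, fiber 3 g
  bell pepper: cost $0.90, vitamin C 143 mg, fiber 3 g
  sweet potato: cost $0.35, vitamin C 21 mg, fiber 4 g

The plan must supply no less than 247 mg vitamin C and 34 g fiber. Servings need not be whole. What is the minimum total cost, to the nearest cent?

A basic optimal solution has at most two foods positive. Try each food alone and each pair with both targets met exactly.
avocado only: max(247/12, 34/9) = 20.58 servings → $21.61.
carrots only: max(247/10, 34/3) = 24.7 servings → $9.88.
bell pepper only: max(247/143, 34/3) = 11.33 servings → $10.20.
sweet potato only: max(247/21, 34/4) = 11.76 servings → $4.12.
avocado + carrots: intersection lies outside the first quadrant.
avocado + bell pepper with both tight: 3.294 servings and 1.451 servings → $4.76.
avocado + sweet potato: the both-tight solution has a negative serving — not a feasible corner.
carrots + bell pepper with both tight: 10.33 servings and 1.005 servings → $5.04.
carrots + sweet potato: the both-tight solution has a negative serving — not a feasible corner.
bell pepper + sweet potato with both tight: 0.5383 servings and 8.096 servings → $3.32.
Cheapest feasible corner: $3.32.

$3.32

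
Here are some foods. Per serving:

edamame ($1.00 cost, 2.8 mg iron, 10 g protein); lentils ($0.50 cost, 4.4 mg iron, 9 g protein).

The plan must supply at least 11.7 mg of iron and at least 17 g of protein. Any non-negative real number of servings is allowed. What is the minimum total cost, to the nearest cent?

$1.33

For a min-cost LP with two ≥-constraints, a basic feasible solution has at most two positive variables.
edamame only: max(11.7/2.8, 17/10) = 4.179 servings → $4.18.
lentils only: max(11.7/4.4, 17/9) = 2.659 servings → $1.33.
edamame + lentils: the both-tight solution has a negative serving — not a feasible corner.
The minimum over all feasible corners is $1.33.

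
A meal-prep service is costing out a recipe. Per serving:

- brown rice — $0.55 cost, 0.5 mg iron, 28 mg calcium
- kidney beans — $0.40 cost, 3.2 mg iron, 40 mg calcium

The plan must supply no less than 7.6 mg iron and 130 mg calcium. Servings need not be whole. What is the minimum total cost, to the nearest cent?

$1.30

The cheapest plan sits at a corner of the feasible region — with two constraints it uses at most two foods.
brown rice only: max(7.6/0.5, 130/28) = 15.2 servings → $8.36.
kidney beans only: max(7.6/3.2, 130/40) = 3.25 servings → $1.30.
brown rice + kidney beans with both tight: 1.609 servings and 2.124 servings → $1.73.
So the least-cost plan costs $1.30.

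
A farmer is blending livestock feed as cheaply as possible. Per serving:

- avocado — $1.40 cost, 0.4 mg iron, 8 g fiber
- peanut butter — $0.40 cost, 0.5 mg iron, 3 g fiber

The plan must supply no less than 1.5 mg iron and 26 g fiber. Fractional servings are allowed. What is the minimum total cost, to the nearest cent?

$3.47

Check every corner: each single food scaled to meet both minima, and each pair solved so both constraints bind.
avocado only: max(1.5/0.4, 26/8) = 3.75 servings → $5.25.
peanut butter only: max(1.5/0.5, 26/3) = 8.667 servings → $3.47.
avocado + peanut butter with both tight: 3.036 servings and 0.5714 servings → $4.48.
Cheapest feasible corner: $3.47.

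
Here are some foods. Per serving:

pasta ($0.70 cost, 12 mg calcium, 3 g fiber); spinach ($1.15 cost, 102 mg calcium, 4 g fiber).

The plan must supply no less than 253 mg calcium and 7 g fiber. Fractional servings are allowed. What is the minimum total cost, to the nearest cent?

$2.85

Compare the cost at each extreme point of the feasible region.
pasta only: max(253/12, 7/3) = 21.08 servings → $14.76.
spinach only: max(253/102, 7/4) = 2.48 servings → $2.85.
pasta + spinach: intersection lies outside the first quadrant.
Cheapest feasible corner: $2.85.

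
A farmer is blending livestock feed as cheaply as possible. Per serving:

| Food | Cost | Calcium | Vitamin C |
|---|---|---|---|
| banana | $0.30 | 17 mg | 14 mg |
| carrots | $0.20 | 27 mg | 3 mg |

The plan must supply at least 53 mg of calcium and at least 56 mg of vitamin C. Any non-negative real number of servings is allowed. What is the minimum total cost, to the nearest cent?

$1.20

Compare the cost at each extreme point of the feasible region.
banana only: max(53/17, 56/14) = 4 servings → $1.20.
carrots only: max(53/27, 56/3) = 18.67 servings → $3.73.
banana + carrots with both targets exact would need a negative amount; discard.
The minimum over all feasible corners is $1.20.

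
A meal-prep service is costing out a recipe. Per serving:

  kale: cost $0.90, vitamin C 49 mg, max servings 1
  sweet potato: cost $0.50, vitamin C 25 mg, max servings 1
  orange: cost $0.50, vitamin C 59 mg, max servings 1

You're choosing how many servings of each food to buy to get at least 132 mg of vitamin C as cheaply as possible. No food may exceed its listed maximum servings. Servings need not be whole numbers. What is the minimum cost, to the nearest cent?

Cost per mg of vitamin C: orange $0.0085, kale $0.0184, sweet potato $0.0200.
Take 1 serving of orange: +59.0 mg vitamin C for $0.50 (total $0.50, still need 73.0 mg).
Take 1 serving of kale: +49.0 mg vitamin C for $0.90 (total $1.40, still need 24.0 mg).
Take 0.96 servings of sweet potato: +24.0 mg vitamin C for $0.48 (total $1.88, still need 0.0 mg).
Greedy by cheapest-per-mg is optimal for a single linear constraint, so the minimum cost is $1.88.

$1.88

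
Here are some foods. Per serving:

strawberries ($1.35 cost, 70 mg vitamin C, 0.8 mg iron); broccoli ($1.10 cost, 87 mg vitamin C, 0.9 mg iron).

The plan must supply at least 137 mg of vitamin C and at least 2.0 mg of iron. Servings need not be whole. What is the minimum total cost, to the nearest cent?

With two linear requirements the optimum uses one or two foods; enumerate the corners.
strawberries only: max(137/70, 2.0/0.8) = 2.5 servings → $3.38.
broccoli only: max(137/87, 2.0/0.9) = 2.222 servings → $2.44.
strawberries + broccoli with both targets exact would need a negative amount; discard.
So the least-cost plan costs $2.44.

$2.44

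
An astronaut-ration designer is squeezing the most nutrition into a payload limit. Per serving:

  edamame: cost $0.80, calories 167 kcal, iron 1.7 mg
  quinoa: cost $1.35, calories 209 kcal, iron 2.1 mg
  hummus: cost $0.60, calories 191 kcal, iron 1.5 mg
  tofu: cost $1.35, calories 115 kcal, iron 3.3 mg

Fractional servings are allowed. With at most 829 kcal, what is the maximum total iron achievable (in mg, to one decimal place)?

23.8 mg

Iron per kcal: tofu 0.0287, edamame 0.01018, quinoa 0.01005, hummus 0.007853.
With no serving limits, spend the whole calories allowance on tofu: 829 kcal / 115 kcal × 3.3 mg = 23.8 mg.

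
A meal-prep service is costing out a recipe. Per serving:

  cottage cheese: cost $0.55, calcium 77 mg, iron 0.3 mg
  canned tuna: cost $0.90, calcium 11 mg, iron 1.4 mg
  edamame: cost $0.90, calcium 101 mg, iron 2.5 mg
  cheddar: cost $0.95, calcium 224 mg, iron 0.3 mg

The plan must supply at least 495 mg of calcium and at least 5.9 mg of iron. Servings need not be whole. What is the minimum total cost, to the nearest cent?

Two binding constraints pin down two serving amounts, so the optimal mix uses at most two foods. The candidates are each food alone (scaled to the tighter of calcium/iron) and each pair with both constraints tight.
cottage cheese only: max(495/77, 5.9/0.3) = 19.67 servings → $10.82.
canned tuna only: max(495/11, 5.9/1.4) = 45 servings → $40.50.
edamame only: max(495/101, 5.9/2.5) = 4.901 servings → $4.41.
cheddar only: max(495/224, 5.9/0.3) = 19.67 servings → $18.68.
cottage cheese + canned tuna with both tight: 6.011 servings and 2.926 servings → $5.94.
cottage cheese + edamame with both tight: 3.956 servings and 1.885 servings → $3.87.
cottage cheese + cheddar: intersection lies outside the first quadrant.
canned tuna + edamame: the both-tight solution has a negative serving — not a feasible corner.
canned tuna + cheddar with both tight: 3.781 servings and 2.024 servings → $5.33.
edamame + cheddar with both tight: 2.215 servings and 1.211 servings → $3.14.
Cheapest feasible corner: $3.14.

$3.14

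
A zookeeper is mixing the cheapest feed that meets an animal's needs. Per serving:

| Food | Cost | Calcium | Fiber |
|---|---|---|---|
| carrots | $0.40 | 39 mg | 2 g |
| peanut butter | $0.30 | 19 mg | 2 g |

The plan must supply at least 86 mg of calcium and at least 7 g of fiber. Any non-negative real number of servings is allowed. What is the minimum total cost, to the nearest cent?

An LP optimum is at a vertex; with two nutrient constraints at most two foods are used. Check each candidate.
carrots only: max(86/39, 7/2) = 3.5 servings → $1.40.
peanut butter only: max(86/19, 7/2) = 4.526 servings → $1.36.
carrots + peanut butter with both tight: 0.975 servings and 2.525 servings → $1.15.
Cheapest feasible corner: $1.15.

$1.15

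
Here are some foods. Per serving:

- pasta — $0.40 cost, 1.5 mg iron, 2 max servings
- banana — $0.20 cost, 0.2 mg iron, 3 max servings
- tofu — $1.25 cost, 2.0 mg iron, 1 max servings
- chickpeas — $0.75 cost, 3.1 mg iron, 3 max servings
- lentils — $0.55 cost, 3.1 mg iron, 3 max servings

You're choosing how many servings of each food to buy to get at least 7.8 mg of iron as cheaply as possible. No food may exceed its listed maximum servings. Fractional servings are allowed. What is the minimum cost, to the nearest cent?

$1.38

Cost per mg of iron: lentils $0.1774, chickpeas $0.2419, pasta $0.2667, tofu $0.6250, banana $1.0000.
Take 2.516 servings of lentils: +7.8 mg iron for $1.38 (total $1.38, still need 0.0 mg).
Greedy by cheapest-per-mg is optimal for a single linear constraint, so the minimum cost is $1.38.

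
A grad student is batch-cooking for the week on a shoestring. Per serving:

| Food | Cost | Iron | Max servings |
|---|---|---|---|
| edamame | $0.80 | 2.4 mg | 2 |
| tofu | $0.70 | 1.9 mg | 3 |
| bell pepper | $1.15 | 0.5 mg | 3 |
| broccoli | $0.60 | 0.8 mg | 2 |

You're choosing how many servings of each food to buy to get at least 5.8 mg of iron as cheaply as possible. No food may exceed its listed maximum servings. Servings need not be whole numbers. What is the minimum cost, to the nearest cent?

$1.97

Cost per mg of iron: edamame $0.3333, tofu $0.3684, broccoli $0.7500, bell pepper $2.3000.
Take 2 servings of edamame: +4.8 mg iron for $1.60 (total $1.60, still need 1.0 mg).
Take 0.5263 servings of tofu: +1.0 mg iron for $0.37 (total $1.97, still need 0.0 mg).
Greedy by cheapest-per-mg is optimal for a single linear constraint, so the minimum cost is $1.97.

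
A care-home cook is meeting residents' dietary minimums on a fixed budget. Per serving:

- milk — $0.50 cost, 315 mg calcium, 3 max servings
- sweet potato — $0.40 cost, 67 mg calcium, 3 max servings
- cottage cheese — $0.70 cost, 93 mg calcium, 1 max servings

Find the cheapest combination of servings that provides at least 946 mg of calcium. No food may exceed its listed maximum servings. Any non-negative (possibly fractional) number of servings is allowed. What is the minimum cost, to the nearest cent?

$1.51

Cost per mg of calcium: milk $0.0016, sweet potato $0.0060, cottage cheese $0.0075.
Take 3 servings of milk: +945.0 mg calcium for $1.50 (total $1.50, still need 1.0 mg).
Take 0.01493 servings of sweet potato: +1.0 mg calcium for $0.01 (total $1.51, still need 0.0 mg).
Filling from the cheapest source first is optimal under one linear minimum: $1.51.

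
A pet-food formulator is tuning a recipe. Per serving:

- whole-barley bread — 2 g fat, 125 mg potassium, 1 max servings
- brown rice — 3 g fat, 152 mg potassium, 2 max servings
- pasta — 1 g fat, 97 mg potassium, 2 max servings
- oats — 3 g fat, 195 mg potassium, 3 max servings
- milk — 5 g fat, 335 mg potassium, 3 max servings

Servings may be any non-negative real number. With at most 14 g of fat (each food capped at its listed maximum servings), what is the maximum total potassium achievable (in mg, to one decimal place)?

Potassium per g fat: pasta 97, milk 67, oats 65, whole-barley bread 62.5, brown rice 50.67.
Take 2 servings of pasta: uses 2 g fat, +194.0 mg potassium (running total 194.0 mg).
Take 2.4 servings of milk: uses 12 g fat, +804.0 mg potassium (running total 998.0 mg).
Filling greedily by potassium-per-g fat is optimal for one linear limit, giving 998.0 mg.

998.0 mg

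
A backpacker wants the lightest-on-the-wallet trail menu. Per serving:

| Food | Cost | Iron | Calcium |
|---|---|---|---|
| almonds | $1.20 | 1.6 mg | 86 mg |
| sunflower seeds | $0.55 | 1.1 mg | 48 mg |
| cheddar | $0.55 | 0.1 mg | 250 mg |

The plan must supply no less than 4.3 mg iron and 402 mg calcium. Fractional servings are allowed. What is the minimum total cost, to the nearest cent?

almonds only: max(4.3/1.6, 402/86) = 4.674 servings → $5.61.
sunflower seeds only: max(4.3/1.1, 402/48) = 8.375 servings → $4.61.
cheddar only: max(4.3/0.1, 402/250) = 43 servings → $23.65.
almonds + sunflower seeds: the both-tight solution has a negative serving — not a feasible corner.
almonds + cheddar with both tight: 2.644 servings and 0.6985 servings → $3.56.
sunflower seeds + cheddar with both tight: 3.83 servings and 0.8727 servings → $2.59.
The minimum over all feasible corners is $2.59.

$2.59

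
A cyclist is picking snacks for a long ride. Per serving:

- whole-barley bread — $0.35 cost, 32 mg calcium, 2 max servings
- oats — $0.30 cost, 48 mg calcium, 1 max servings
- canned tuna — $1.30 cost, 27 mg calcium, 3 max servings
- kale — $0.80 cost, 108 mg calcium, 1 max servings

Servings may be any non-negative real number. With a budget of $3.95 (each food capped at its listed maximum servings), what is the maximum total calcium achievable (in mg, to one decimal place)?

264.7 mg

Calcium per dollar: oats 160, kale 135, whole-barley bread 91.43, canned tuna 20.77.
Take 1 serving of oats: spends $0.30, +48.0 mg calcium (running total 48.0 mg).
Take 1 serving of kale: spends $0.80, +108.0 mg calcium (running total 156.0 mg).
Take 2 servings of whole-barley bread: spends $0.70, +64.0 mg calcium (running total 220.0 mg).
Take 1.654 servings of canned tuna: spends $2.15, +44.7 mg calcium (running total 264.7 mg).
Filling greedily by calcium-per-dollar is optimal for one linear limit, giving 264.7 mg.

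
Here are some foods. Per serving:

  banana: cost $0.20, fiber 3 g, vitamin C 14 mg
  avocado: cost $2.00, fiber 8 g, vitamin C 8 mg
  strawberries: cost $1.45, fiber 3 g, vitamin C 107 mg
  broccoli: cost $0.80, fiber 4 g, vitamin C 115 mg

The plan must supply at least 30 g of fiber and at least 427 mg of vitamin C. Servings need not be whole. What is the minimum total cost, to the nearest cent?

$3.59

With two linear requirements the optimum uses one or two foods; enumerate the corners.
banana only: max(30/3, 427/14) = 30.5 servings → $6.10.
avocado only: max(30/8, 427/8) = 53.38 servings → $106.75.
strawberries only: max(30/3, 427/107) = 10 servings → $14.50.
broccoli only: max(30/4, 427/115) = 7.5 servings → $6.00.
banana + avocado: the both-tight solution has a negative serving — not a feasible corner.
banana + strawberries with both tight: 6.914 servings and 3.086 servings → $5.86.
banana + broccoli with both tight: 6.028 servings and 2.979 servings → $3.59.
avocado + strawberries with both tight: 2.319 servings and 3.817 servings → $10.17.
avocado + broccoli with both tight: 1.962 servings and 3.577 servings → $6.78.
strawberries + broccoli: the both-tight solution has a negative serving — not a feasible corner.
The minimum over all feasible corners is $3.59.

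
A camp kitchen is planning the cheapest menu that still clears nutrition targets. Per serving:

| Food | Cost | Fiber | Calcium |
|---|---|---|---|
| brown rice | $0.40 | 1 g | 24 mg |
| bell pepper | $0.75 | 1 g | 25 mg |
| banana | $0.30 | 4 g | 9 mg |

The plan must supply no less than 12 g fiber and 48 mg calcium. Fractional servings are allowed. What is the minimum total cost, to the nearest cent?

With two linear requirements the optimum uses one or two foods; enumerate the corners.
brown rice only: max(12/1, 48/24) = 12 servings → $4.80.
bell pepper only: max(12/1, 48/25) = 12 servings → $9.00.
banana only: max(12/4, 48/9) = 5.333 servings → $1.60.
brown rice + bell pepper with both targets exact would need a negative amount; discard.
brown rice + banana with both tight: 0.9655 servings and 2.759 servings → $1.21.
bell pepper + banana with both tight: 0.9231 servings and 2.769 servings → $1.52.
The minimum over all feasible corners is $1.21.

$1.21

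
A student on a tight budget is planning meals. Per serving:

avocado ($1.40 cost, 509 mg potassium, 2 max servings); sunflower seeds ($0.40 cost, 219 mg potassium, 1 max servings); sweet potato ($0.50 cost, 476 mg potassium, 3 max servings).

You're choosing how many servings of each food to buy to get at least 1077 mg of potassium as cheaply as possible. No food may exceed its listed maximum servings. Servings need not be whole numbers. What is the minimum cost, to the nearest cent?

Cost per mg of potassium: sweet potato $0.0011, sunflower seeds $0.0018, avocado $0.0028.
Take 2.263 servings of sweet potato: +1077.0 mg potassium for $1.13 (total $1.13, still need 0.0 mg).
Greedy by cheapest-per-mg is optimal for a single linear constraint, so the minimum cost is $1.13.

$1.13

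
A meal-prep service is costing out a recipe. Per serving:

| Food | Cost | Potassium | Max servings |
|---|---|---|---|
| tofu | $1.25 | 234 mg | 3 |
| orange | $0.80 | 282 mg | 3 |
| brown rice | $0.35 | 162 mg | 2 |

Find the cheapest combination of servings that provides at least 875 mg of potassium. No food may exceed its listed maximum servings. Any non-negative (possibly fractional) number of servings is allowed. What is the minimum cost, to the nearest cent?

Cost per mg of potassium: brown rice $0.0022, orange $0.0028, tofu $0.0053.
Take 2 servings of brown rice: +324.0 mg potassium for $0.70 (total $0.70, still need 551.0 mg).
Take 1.954 servings of orange: +551.0 mg potassium for $1.56 (total $2.26, still need 0.0 mg).
Greedy by cheapest-per-mg is optimal for a single linear constraint, so the minimum cost is $2.26.

$2.26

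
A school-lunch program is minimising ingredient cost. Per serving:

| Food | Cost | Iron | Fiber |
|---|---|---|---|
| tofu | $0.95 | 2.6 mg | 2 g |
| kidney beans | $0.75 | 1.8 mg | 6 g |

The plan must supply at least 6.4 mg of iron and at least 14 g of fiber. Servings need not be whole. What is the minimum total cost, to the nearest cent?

$2.52

tofu only: max(6.4/2.6, 14/2) = 7 servings → $6.65.
kidney beans only: max(6.4/1.8, 14/6) = 3.556 servings → $2.67.
tofu + kidney beans with both tight: 1.1 servings and 1.967 servings → $2.52.
So the least-cost plan costs $2.52.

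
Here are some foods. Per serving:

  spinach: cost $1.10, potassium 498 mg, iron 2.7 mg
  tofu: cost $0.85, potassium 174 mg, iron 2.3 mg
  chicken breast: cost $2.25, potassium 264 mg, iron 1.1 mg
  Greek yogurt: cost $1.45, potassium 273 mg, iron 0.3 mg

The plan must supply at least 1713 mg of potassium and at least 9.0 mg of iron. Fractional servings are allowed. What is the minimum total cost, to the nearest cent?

spinach only: max(1713/498, 9.0/2.7) = 3.44 servings → $3.78.
tofu only: max(1713/174, 9.0/2.3) = 9.845 servings → $8.37.
chicken breast only: max(1713/264, 9.0/1.1) = 8.182 servings → $18.41.
Greek yogurt only: max(1713/273, 9.0/0.3) = 30 servings → $43.50.
spinach + tofu: the both-tight solution has a negative serving — not a feasible corner.
spinach + chicken breast with both tight: 2.98 servings and 0.8673 servings → $5.23.
spinach + Greek yogurt with both tight: 3.306 servings and 0.2435 servings → $3.99.
tofu + chicken breast with both tight: 1.183 servings and 5.709 servings → $13.85.
tofu + Greek yogurt with both tight: 3.375 servings and 4.124 servings → $8.85.
chicken breast + Greek yogurt: intersection lies outside the first quadrant.
So the least-cost plan costs $3.78.

$3.78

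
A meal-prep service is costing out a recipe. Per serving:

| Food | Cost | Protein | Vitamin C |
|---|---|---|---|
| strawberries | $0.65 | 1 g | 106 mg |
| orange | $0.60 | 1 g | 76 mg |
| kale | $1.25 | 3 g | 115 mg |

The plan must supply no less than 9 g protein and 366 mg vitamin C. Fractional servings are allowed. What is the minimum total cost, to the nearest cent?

An LP optimum is at a vertex; with two nutrient constraints at most two foods are used. Check each candidate.
strawberries only: max(9/1, 366/106) = 9 servings → $5.85.
orange only: max(9/1, 366/76) = 9 servings → $5.40.
kale only: max(9/3, 366/115) = 3.183 servings → $3.98.
strawberries + orange: intersection lies outside the first quadrant.
strawberries + kale with both tight: 0.3103 servings and 2.897 servings → $3.82.
orange + kale with both tight: 0.5575 servings and 2.814 servings → $3.85.
Cheapest feasible corner: $3.82.

$3.82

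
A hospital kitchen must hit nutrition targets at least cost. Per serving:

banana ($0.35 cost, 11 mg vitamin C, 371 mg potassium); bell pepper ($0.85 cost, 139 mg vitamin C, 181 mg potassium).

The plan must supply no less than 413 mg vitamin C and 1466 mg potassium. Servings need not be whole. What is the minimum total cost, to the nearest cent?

A basic optimal solution has at most two foods positive. Try each food alone and each pair with both targets met exactly.
banana only: max(413/11, 1466/371) = 37.55 servings → $13.14.
bell pepper only: max(413/139, 1466/181) = 8.099 servings → $6.88.
banana + bell pepper with both tight: 2.602 servings and 2.765 servings → $3.26.
So the least-cost plan costs $3.26.

$3.26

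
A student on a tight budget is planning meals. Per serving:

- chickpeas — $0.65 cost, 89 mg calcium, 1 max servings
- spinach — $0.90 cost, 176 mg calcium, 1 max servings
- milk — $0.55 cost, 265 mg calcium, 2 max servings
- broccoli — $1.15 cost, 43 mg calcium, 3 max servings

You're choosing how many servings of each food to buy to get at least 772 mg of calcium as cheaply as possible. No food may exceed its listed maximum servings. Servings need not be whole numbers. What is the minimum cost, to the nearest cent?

Cost per mg of calcium: milk $0.0021, spinach $0.0051, chickpeas $0.0073, broccoli $0.0267.
Take 2 servings of milk: +530.0 mg calcium for $1.10 (total $1.10, still need 242.0 mg).
Take 1 serving of spinach: +176.0 mg calcium for $0.90 (total $2.00, still need 66.0 mg).
Take 0.7416 servings of chickpeas: +66.0 mg calcium for $0.48 (total $2.48, still need 0.0 mg).
Greedy by cheapest-per-mg is optimal for a single linear constraint, so the minimum cost is $2.48.

$2.48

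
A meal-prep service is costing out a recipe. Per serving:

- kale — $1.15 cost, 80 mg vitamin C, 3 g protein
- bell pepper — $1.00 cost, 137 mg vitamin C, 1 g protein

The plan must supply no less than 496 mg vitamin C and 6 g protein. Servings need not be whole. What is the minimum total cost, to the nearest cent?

The cheapest plan sits at a corner of the feasible region — with two constraints it uses at most two foods.
kale only: max(496/80, 6/3) = 6.2 servings → $7.13.
bell pepper only: max(496/137, 6/1) = 6 servings → $6.00.
kale + bell pepper with both tight: 0.9849 servings and 3.045 servings → $4.18.
Cheapest feasible corner: $4.18.

$4.18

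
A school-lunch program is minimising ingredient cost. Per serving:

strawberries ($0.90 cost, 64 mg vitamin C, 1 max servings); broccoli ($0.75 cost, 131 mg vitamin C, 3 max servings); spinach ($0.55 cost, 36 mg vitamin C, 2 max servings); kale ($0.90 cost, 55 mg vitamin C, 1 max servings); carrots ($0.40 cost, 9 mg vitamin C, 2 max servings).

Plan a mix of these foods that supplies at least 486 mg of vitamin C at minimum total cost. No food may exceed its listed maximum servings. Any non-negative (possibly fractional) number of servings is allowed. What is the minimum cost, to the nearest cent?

Cost per mg of vitamin C: broccoli $0.0057, strawberries $0.0141, spinach $0.0153, kale $0.0164, carrots $0.0444.
Take 3 servings of broccoli: +393.0 mg vitamin C for $2.25 (total $2.25, still need 93.0 mg).
Take 1 serving of strawberries: +64.0 mg vitamin C for $0.90 (total $3.15, still need 29.0 mg).
Take 0.8056 servings of spinach: +29.0 mg vitamin C for $0.44 (total $3.59, still need 0.0 mg).
Greedy by cheapest-per-mg is optimal for a single linear constraint, so the minimum cost is $3.59.

$3.59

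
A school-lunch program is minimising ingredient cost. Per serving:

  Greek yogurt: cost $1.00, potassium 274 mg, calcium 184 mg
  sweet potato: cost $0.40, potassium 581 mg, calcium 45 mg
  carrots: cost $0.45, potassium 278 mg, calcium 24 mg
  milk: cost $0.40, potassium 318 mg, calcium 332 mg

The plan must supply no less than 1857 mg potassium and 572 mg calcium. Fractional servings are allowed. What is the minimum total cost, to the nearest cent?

Check every corner: each single food scaled to meet both minima, and each pair solved so both constraints bind.
Greek yogurt only: max(1857/274, 572/184) = 6.777 servings → $6.78.
sweet potato only: max(1857/581, 572/45) = 12.71 servings → $5.08.
carrots only: max(1857/278, 572/24) = 23.83 servings → $10.72.
milk only: max(1857/318, 572/332) = 5.84 servings → $2.34.
Greek yogurt + sweet potato with both tight: 2.63 servings and 1.956 servings → $3.41.
Greek yogurt + carrots with both tight: 2.567 servings and 4.149 servings → $4.43.
Greek yogurt + milk: intersection lies outside the first quadrant.
sweet potato + carrots: intersection lies outside the first quadrant.
sweet potato + milk with both tight: 2.434 servings and 1.393 servings → $1.53.
carrots + milk with both tight: 5.134 servings and 1.352 servings → $2.85.
So the least-cost plan costs $1.53.

$1.53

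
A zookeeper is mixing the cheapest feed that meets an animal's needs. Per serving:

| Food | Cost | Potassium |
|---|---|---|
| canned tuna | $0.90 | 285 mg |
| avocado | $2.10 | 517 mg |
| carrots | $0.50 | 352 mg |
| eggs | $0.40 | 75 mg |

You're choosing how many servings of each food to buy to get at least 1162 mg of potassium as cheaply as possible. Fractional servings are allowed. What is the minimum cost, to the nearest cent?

$1.65

Cost per mg of potassium: carrots $0.0014, canned tuna $0.0032, avocado $0.0041, eggs $0.0053.
With no serving limits, use only carrots: 1162 mg / 352 mg = 3.301 servings × $0.50 = $1.65.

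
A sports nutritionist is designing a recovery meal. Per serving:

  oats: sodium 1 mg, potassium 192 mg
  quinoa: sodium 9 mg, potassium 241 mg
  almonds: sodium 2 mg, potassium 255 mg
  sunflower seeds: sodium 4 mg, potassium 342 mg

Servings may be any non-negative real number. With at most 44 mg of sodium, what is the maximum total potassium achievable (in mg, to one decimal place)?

Potassium per mg sodium: oats 192, almonds 127.5, sunflower seeds 85.5, quinoa 26.78.
With no serving limits, spend the whole sodium allowance on oats: 44 mg / 1 mg × 192 mg = 8448.0 mg.

8448.0 mg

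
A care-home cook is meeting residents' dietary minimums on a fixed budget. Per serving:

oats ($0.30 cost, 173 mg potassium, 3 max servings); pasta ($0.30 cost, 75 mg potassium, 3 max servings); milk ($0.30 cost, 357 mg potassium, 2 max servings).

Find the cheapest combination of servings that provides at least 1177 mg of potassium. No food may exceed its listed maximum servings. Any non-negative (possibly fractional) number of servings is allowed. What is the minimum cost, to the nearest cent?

$1.40

Cost per mg of potassium: milk $0.0008, oats $0.0017, pasta $0.0040.
Take 2 servings of milk: +714.0 mg potassium for $0.60 (total $0.60, still need 463.0 mg).
Take 2.676 servings of oats: +463.0 mg potassium for $0.80 (total $1.40, still need 0.0 mg).
Filling from the cheapest source first is optimal under one linear minimum: $1.40.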